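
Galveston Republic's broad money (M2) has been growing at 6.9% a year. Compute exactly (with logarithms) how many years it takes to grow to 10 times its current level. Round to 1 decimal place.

34.5 years

t = ln(10) / ln(1 + 0.069) = 2.3026 / 0.066724 ≈ 34.51.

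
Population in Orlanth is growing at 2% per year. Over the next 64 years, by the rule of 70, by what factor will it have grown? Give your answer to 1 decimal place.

about 3.6 times

Doubling time ≈ 70/2 = 35.00 years.
64 years / 35.00 ≈ 1.83 doublings → factor 2^1.83 ≈ 3.6.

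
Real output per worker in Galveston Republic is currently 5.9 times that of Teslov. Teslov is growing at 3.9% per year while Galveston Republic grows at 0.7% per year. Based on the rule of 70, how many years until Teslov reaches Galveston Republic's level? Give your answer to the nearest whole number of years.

≈ 56 years

Teslov gains on Galveston Republic at 3.9% − 0.7% = 3.2 points a year.
At that relative rate the gap halves every 70/3.2 ≈ 21.88 years.
A 5.9 times gap takes log₂(5.9) ≈ 2.56 halvings to close: 2.56 × 21.88 ≈ 56 years.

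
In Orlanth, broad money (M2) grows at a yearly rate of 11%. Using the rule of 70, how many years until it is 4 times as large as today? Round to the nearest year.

Doubling time ≈ 70/11 = 6.36 years.
Getting to 4× needs 2 doublings: 2 × 6.36 ≈ 13 years.

≈ 13 years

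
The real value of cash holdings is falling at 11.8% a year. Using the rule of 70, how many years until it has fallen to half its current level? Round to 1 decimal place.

5.9 years

Halving time ≈ 70 / 11.8 = 5.93 → 5.9 years.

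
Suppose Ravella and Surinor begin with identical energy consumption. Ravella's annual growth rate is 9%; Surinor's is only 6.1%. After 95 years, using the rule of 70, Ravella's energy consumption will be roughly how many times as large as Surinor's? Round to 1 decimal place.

Ravella pulls ahead at 2.9 pp per year, so the ratio doubles every 70/2.9 ≈ 24.14 years.
In 95 years that's 3.94 doublings: 2^3.94 ≈ 15.3.

roughly 15.3 times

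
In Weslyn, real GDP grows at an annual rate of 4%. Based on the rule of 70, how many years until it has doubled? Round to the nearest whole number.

around 18 years

Doubling time ≈ 70 / 4 = 17.50 years.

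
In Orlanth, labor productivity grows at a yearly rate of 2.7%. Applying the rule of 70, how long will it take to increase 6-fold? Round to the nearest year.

At 2.7% it doubles every 70/2.7 ≈ 25.93 years.
Reaching 6× takes log₂(6) ≈ 2.58 doublings.
2.58 × 25.93 ≈ 67 years.

approximately 67 years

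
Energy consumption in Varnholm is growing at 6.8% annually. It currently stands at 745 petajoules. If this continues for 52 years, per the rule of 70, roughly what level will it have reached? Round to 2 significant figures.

roughly 25000 petajoules

It doubles every 70/6.8 ≈ 10.29 years, so 52 years is 5.05 doublings.
2^5.05 ≈ 33.13; 745 × 33.13 ≈ 25000 petajoules.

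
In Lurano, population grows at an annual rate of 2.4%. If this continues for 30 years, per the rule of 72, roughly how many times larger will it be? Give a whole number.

Doubling time ≈ 72/2.4 = 30.00 years.
30/30.00 ≈ 1 doubling, so about 2^1 = 2×.

2 times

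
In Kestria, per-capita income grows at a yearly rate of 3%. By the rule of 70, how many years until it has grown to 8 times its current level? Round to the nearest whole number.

At 3% it doubles every 70/3 ≈ 23.33 years.
8× is 3 doublings, so 3 × 23.33 ≈ 70 years.

70 years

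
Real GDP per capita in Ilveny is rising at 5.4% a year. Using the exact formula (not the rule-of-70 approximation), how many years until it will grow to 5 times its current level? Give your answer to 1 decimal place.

30.6 years

t = ln(5) / ln(1 + 0.054) = 1.6094 / 0.052592 ≈ 30.60.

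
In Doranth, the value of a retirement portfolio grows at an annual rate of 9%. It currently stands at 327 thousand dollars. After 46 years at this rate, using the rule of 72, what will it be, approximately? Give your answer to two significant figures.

Doubling time ≈ 72/9 = 8.00 years.
46 years is 46/8.00 ≈ 5.75 doublings, a factor of 2^5.75 ≈ 53.82.
327 × 53.82 ≈ 18000 thousand dollars.

18000 thousand dollars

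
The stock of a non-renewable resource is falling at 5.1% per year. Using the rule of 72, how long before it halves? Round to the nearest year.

Falling at 5.1%, it halves about every 72/5.1 = 14.12 years.

14 years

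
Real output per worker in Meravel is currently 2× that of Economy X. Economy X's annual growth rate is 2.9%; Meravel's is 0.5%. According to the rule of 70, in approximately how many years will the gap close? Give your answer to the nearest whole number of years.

The growth-rate gap is 2.9% − 0.5% = 2.4 percentage points.
So the ratio between them halves every 70/2.4 ≈ 29.17 years.
A 2× gap closes after 1 halving: 1 × 29.17 ≈ 29 years.

around 29 years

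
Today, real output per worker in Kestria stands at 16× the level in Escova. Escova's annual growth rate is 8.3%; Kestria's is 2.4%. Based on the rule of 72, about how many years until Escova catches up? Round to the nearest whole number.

The growth-rate gap is 8.3% − 2.4% = 5.9 percentage points.
So the ratio between them halves every 72/5.9 ≈ 12.20 years.
A 16× gap closes after 4 halvings: 4 × 12.20 ≈ 49 years.

49 years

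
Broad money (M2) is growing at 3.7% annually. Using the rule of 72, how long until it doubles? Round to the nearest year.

72/3.7 ≈ 19.46, so it doubles roughly every 19 years.

about 19 years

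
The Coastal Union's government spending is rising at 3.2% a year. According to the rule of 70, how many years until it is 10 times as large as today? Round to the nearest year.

around 73 years

Doubling time ≈ 70/3.2 = 21.88 years.
Reaching 10× takes log₂(10) ≈ 3.32 doublings.
3.32 × 21.88 ≈ 73 years.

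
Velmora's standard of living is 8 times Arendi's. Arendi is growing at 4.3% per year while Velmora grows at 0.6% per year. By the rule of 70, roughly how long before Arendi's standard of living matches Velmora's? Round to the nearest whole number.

≈ 57 years

The growth-rate gap is 4.3% − 0.6% = 3.7 percentage points.
So the ratio between them halves every 70/3.7 ≈ 18.92 years.
An 8 times gap closes after 3 halvings: 3 × 18.92 ≈ 57 years.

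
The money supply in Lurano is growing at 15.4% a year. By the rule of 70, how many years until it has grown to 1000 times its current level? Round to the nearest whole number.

around 45 years

One doubling takes 70/15.4 = 4.55 years.
Reaching 1000× takes log₂(1000) ≈ 9.97 doublings.
9.97 × 4.55 ≈ 45 years.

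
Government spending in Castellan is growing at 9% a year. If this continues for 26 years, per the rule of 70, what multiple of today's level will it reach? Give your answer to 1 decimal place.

≈ 10.1 times

Doubling time ≈ 70/9 = 7.78 years.
26 years / 7.78 ≈ 3.34 doublings → factor 2^3.34 ≈ 10.1.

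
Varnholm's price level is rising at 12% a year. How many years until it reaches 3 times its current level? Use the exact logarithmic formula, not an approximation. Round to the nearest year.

t = ln(3) / ln(1 + 0.12) = 1.0986 / 0.113329 ≈ 9.69.
≈ 10 years.

10 years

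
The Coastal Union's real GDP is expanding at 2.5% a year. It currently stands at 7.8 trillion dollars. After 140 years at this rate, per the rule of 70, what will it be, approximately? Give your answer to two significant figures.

Doubling time ≈ 70/2.5 = 28.00 years.
140 years is 140/28.00 ≈ 5.00 doublings, a factor of 2^5.00 ≈ 32.00.
7.8 × 32.00 ≈ 250 trillion dollars.

roughly 250 trillion dollars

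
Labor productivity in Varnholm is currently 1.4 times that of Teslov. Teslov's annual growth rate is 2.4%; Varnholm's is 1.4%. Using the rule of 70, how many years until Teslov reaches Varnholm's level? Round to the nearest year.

around 34 years

The growth-rate gap is 2.4% − 1.4% = 1 percentage point.
So the ratio between them halves every 70/1 ≈ 70.00 years.
A 1.4 times gap takes log₂(1.4) ≈ 0.49 halvings to close: 0.49 × 70.00 ≈ 34 years.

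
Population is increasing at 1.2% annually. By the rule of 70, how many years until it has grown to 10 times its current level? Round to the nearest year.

about 194 years

At 1.2% it doubles every 70/1.2 ≈ 58.33 years.
Reaching 10× takes log₂(10) ≈ 3.32 doublings.
3.32 × 58.33 ≈ 194 years.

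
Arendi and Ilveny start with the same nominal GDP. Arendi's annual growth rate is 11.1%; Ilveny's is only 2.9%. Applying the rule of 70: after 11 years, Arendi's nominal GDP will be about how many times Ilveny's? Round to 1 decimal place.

Rate gap = 11.1% − 2.9% = 8.2 points.
The ratio doubles every 70/8.2 ≈ 8.54 years.
11/8.54 ≈ 1.29 doublings → ratio ≈ 2^1.29 ≈ 2.4.

roughly 2.4 times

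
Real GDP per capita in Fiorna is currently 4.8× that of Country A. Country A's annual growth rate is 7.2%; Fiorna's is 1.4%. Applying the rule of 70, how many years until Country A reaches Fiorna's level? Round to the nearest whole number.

What matters is the difference: 5.8 pp.
Rule of 70 on the gap: the ratio halves every 70/5.8 ≈ 12.07 years.
A 4.8× gap takes log₂(4.8) ≈ 2.26 halvings to close: 2.26 × 12.07 ≈ 27 years.

about 27 years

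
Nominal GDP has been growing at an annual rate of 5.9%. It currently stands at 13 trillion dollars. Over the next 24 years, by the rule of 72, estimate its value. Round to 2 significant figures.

It doubles every 72/5.9 ≈ 12.20 years, so 24 years is 1.97 doublings.
2^1.97 ≈ 3.92; 13 × 3.92 ≈ 51 trillion dollars.

around 51 trillion dollars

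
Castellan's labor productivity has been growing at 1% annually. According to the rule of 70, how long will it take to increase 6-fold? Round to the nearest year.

181 years

At 1% it doubles every 70/1 ≈ 70.00 years.
6× is log₂ 6 ≈ 2.58 doublings, so ≈ 2.58 × 70.00 = 181 years.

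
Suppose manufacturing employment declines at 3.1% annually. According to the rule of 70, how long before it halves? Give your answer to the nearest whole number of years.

approximately 23 years

The rule works in reverse for decay: 70/3.1 ≈ 22.58 years to halve.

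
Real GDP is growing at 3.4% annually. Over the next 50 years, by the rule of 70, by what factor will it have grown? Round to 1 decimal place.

roughly 5.4 times

Doubles every ≈ 20.59 years (70/3.4).
50 years is 2.43 doublings; 2^2.43 ≈ 5.4×.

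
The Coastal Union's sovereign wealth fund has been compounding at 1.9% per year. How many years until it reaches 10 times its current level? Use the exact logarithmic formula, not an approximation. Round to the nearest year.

t = ln(10) / ln(1 + 0.019) = 2.3026 / 0.018822 ≈ 122.34.
≈ 122 years.

122 years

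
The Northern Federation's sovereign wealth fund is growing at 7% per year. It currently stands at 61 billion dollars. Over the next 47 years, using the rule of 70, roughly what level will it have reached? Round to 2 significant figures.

It doubles every 70/7 ≈ 10.00 years, so 47 years is 4.70 doublings.
2^4.70 ≈ 25.99; 61 × 25.99 ≈ 1600 billion dollars.

around 1600 billion dollars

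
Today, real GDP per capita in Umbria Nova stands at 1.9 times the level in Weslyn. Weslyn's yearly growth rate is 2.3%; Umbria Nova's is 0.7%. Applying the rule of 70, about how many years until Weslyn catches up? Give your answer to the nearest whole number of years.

about 41 years

The growth-rate gap is 2.3% − 0.7% = 1.6 percentage points.
So the ratio between them halves every 70/1.6 ≈ 43.75 years.
A 1.9 times gap takes log₂(1.9) ≈ 0.93 halvings to close: 0.93 × 43.75 ≈ 41 years.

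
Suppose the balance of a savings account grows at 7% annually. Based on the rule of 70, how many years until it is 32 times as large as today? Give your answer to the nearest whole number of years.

One doubling takes 70/7 = 10.00 years.
32 = 2^5, so 5 doublings → 50 years.

around 50 years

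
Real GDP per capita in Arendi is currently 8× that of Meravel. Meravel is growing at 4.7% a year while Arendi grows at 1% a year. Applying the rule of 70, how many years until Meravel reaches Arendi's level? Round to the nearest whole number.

approximately 57 years

Meravel gains on Arendi at 4.7% − 1% = 3.7 points a year.
At that relative rate the gap halves every 70/3.7 ≈ 18.92 years.
An 8× gap closes after 3 halvings: 3 × 18.92 ≈ 57 years.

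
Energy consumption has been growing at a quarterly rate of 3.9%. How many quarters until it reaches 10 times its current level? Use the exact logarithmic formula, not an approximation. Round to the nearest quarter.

60 quarters

t = ln(10) / ln(1 + 0.039) = 2.3026 / 0.038259 ≈ 60.18.
≈ 60 quarters.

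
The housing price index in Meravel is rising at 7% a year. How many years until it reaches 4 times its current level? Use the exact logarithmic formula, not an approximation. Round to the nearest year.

t = ln(4) / ln(1 + 0.07) = 1.3863 / 0.067659 ≈ 20.49.
≈ 20 years.

20 years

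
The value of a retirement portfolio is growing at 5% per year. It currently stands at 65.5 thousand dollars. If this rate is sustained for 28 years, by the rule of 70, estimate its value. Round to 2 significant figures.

It doubles every 70/5 ≈ 14.00 years, so 28 years is 2.00 doublings.
2^2.00 ≈ 4.00; 65.5 × 4.00 ≈ 260 thousand dollars.

about 260 thousand dollars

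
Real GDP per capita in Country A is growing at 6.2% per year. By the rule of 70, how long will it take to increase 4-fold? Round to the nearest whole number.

Doubling time ≈ 70/6.2 = 11.29 years.
Getting to 4× needs 2 doublings: 2 × 11.29 ≈ 23 years.

approximately 23 years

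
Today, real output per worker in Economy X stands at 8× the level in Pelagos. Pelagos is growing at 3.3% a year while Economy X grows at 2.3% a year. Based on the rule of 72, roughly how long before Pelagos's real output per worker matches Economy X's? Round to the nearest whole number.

Pelagos gains on Economy X at 3.3% − 2.3% = 1 point a year.
At that relative rate the gap halves every 72/1 ≈ 72.00 years.
An 8× gap closes after 3 halvings: 3 × 72.00 ≈ 216 years.

around 216 years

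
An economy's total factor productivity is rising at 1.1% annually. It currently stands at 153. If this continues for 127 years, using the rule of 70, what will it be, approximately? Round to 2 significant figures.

roughly 610

Doubling time ≈ 70/1.1 = 63.64 years.
127 years is 127/63.64 ≈ 2.00 doublings, a factor of 2^2.00 ≈ 4.00.
153 × 4.00 ≈ 610.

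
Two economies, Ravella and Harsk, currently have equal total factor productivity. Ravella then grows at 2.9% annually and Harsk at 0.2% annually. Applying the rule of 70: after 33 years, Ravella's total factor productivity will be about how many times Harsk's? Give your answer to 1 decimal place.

roughly 2.4 times

Ravella pulls ahead at 2.7 pp per year, so the ratio doubles every 70/2.7 ≈ 25.93 years.
In 33 years that's 1.27 doublings: 2^1.27 ≈ 2.4.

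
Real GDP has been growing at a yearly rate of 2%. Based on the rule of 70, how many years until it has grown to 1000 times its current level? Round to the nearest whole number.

At 2% it doubles every 70/2 ≈ 35.00 years.
Reaching 1000× takes log₂(1000) ≈ 9.97 doublings.
9.97 × 35.00 ≈ 349 years.

≈ 349 years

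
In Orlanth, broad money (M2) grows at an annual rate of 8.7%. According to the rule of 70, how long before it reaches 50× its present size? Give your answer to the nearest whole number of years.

At 8.7% it doubles every 70/8.7 ≈ 8.05 years.
Reaching 50× takes log₂(50) ≈ 5.64 doublings.
5.64 × 8.05 ≈ 45 years.

around 45 years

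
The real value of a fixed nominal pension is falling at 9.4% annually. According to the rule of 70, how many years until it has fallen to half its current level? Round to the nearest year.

The rule works in reverse for decay: 70/9.4 ≈ 7.45 years to halve.

around 7 years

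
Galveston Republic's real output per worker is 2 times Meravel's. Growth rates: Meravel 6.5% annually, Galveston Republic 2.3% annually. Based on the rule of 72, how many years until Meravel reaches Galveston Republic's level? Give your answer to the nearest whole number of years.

What matters is the difference: 4.2 pp.
Rule of 72 on the gap: the ratio halves every 72/4.2 ≈ 17.14 years.
A 2 times gap closes after 1 halving: 1 × 17.14 ≈ 17 years.

17 years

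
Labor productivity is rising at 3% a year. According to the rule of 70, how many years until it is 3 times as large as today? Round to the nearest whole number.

approximately 37 years

One doubling takes 70/3 = 23.33 years.
3× is log₂ 3 ≈ 1.58 doublings, so ≈ 1.58 × 23.33 = 37 years.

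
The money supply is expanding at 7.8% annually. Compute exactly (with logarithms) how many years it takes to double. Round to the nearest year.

9 years

t = ln(2) / ln(1 + 0.078) = 0.6931 / 0.075107 ≈ 9.23.
≈ 9 years.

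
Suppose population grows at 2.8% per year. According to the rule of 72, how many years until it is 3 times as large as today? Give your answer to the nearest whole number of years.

One doubling takes 72/2.8 = 25.71 years.
Reaching 3× takes log₂(3) ≈ 1.58 doublings.
1.58 × 25.71 ≈ 41 years.

approximately 41 years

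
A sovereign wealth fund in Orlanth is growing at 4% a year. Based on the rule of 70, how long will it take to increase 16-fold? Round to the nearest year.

One doubling takes 70/4 = 17.50 years.
16 = 2^4, so 4 doublings → 70 years.

≈ 70 years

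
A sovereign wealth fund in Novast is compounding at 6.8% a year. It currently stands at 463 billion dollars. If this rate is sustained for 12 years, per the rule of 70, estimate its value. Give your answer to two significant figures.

Doubling time ≈ 70/6.8 = 10.29 years.
12 years is 12/10.29 ≈ 1.17 doublings, a factor of 2^1.17 ≈ 2.25.
463 × 2.25 ≈ 1000 billion dollars.

roughly 1000 billion dollars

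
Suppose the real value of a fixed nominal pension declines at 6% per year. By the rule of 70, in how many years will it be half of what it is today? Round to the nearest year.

Falling at 6%, it halves about every 70/6 = 11.67 years.

≈ 12 years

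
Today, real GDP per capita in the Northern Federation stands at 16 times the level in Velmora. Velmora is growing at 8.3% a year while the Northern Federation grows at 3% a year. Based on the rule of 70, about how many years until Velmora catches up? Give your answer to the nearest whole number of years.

around 53 years

Velmora gains on the Northern Federation at 8.3% − 3% = 5.3 points a year.
At that relative rate the gap halves every 70/5.3 ≈ 13.21 years.
A 16 times gap closes after 4 halvings: 4 × 13.21 ≈ 53 years.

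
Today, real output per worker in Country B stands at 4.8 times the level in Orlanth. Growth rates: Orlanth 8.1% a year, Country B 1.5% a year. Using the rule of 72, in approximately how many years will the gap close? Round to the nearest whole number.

about 25 years

What matters is the difference: 6.6 pp.
Rule of 72 on the gap: the ratio halves every 72/6.6 ≈ 10.91 years.
A 4.8 times gap takes log₂(4.8) ≈ 2.26 halvings to close: 2.26 × 10.91 ≈ 25 years.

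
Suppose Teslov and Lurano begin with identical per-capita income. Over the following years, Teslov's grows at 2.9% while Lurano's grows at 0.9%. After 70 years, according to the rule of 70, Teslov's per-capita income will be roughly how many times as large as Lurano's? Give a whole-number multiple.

4 times

Rate gap = 2.9% − 0.9% = 2 points.
The ratio doubles every 70/2 ≈ 35.00 years.
70/35.00 ≈ 2.00 doublings → ratio ≈ 2^2.00 ≈ 4.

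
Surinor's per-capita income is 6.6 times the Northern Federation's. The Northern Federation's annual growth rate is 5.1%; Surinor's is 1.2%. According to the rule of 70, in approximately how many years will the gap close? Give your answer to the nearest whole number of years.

about 49 years

the Northern Federation gains on Surinor at 5.1% − 1.2% = 3.9 points a year.
At that relative rate the gap halves every 70/3.9 ≈ 17.95 years.
A 6.6 times gap takes log₂(6.6) ≈ 2.72 halvings to close: 2.72 × 17.95 ≈ 49 years.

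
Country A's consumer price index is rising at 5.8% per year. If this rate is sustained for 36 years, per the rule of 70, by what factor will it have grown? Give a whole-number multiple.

70/5.8 ≈ 12.07 years per doubling.
36 years fits 3 doublings: 2^3 = 8.

8 times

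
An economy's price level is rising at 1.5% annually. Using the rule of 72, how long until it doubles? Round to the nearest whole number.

72/1.5 ≈ 48.00, so it doubles roughly every 48 years.

≈ 48 years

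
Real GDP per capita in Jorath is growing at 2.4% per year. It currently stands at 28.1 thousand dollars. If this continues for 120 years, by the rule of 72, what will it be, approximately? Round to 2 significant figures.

It doubles every 72/2.4 ≈ 30.00 years, so 120 years is 4.00 doublings.
2^4.00 ≈ 16.00; 28.1 × 16.00 ≈ 450 thousand dollars.

about 450 thousand dollars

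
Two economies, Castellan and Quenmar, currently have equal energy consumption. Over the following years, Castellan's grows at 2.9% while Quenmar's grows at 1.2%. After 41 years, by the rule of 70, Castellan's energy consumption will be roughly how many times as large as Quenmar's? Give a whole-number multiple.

≈ 2 times

Castellan pulls ahead at 1.7 pp per year, so the ratio doubles every 70/1.7 ≈ 41.18 years.
In 41 years that's 1.00 doublings: 2^1.00 ≈ 2.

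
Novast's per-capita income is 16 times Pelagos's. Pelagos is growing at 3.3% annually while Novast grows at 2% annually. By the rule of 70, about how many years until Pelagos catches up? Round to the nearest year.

215 years

Pelagos gains on Novast at 3.3% − 2% = 1.3 points a year.
At that relative rate the gap halves every 70/1.3 ≈ 53.85 years.
A 16 times gap closes after 4 halvings: 4 × 53.85 ≈ 215 years.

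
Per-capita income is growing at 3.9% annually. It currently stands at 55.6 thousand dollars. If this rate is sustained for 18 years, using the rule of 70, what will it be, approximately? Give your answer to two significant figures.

approximately 110 thousand dollars

It doubles every 70/3.9 ≈ 17.95 years, so 18 years is 1.00 doublings.
2^1.00 ≈ 2.00; 55.6 × 2.00 ≈ 110 thousand dollars.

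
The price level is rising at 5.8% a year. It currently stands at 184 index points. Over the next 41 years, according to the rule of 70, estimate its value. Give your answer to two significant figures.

It doubles every 70/5.8 ≈ 12.07 years, so 41 years is 3.40 doublings.
2^3.40 ≈ 10.56; 184 × 10.56 ≈ 1900 index points.

around 1900 index points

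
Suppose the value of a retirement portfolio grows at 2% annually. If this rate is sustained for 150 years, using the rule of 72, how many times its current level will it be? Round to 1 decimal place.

roughly 18.0 times

Doubles every ≈ 36.00 years (72/2).
150 years is 4.17 doublings; 2^4.17 ≈ 18.0×.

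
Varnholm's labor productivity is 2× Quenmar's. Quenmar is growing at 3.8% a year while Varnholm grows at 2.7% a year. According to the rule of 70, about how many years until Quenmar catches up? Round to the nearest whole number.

Quenmar gains on Varnholm at 3.8% − 2.7% = 1.1 points a year.
At that relative rate the gap halves every 70/1.1 ≈ 63.64 years.
A 2× gap closes after 1 halving: 1 × 63.64 ≈ 64 years.

approximately 64 years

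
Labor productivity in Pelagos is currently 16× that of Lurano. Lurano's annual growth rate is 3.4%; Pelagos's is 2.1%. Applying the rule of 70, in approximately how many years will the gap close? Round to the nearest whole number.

roughly 215 years

What matters is the difference: 1.3 pp.
Rule of 70 on the gap: the ratio halves every 70/1.3 ≈ 53.85 years.
A 16× gap closes after 4 halvings: 4 × 53.85 ≈ 215 years.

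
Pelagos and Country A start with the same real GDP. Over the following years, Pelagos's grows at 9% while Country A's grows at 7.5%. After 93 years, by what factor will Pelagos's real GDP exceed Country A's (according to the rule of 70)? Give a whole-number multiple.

Pelagos pulls ahead at 1.5 pp per year, so the ratio doubles every 70/1.5 ≈ 46.67 years.
In 93 years that's 1.99 doublings: 2^1.99 ≈ 4.

about 4 times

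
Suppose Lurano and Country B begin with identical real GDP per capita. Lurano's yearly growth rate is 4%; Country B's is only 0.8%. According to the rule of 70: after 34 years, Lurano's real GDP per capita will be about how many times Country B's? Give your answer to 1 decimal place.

≈ 2.9 times

Lurano pulls ahead at 3.2 pp per year, so the ratio doubles every 70/3.2 ≈ 21.88 years.
In 34 years that's 1.55 doublings: 2^1.55 ≈ 2.9.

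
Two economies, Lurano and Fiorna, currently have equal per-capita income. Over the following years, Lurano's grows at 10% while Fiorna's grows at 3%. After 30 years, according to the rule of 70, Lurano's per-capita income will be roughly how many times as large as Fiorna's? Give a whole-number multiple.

≈ 8 times

Only the 7-point difference matters.
70/7 ≈ 10.00 years per doubling of the ratio; 30 years gives 3.00 doublings, so ≈ 8×.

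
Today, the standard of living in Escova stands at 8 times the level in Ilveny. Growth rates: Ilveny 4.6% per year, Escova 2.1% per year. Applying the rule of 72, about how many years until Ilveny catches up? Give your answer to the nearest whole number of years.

The growth-rate gap is 4.6% − 2.1% = 2.5 percentage points.
So the ratio between them halves every 72/2.5 ≈ 28.80 years.
An 8 times gap closes after 3 halvings: 3 × 28.80 ≈ 86 years.

approximately 86 years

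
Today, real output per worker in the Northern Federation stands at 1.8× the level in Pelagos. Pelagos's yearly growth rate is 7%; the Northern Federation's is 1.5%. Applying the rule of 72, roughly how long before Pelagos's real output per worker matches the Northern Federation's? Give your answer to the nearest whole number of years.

Pelagos gains on the Northern Federation at 7% − 1.5% = 5.5 points a year.
At that relative rate the gap halves every 72/5.5 ≈ 13.09 years.
A 1.8× gap takes log₂(1.8) ≈ 0.85 halvings to close: 0.85 × 13.09 ≈ 11 years.

approximately 11 years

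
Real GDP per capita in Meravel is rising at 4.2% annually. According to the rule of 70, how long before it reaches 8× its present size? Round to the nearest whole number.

One doubling takes 70/4.2 = 16.67 years.
8 = 2^3, so 3 doublings → 50 years.

around 50 years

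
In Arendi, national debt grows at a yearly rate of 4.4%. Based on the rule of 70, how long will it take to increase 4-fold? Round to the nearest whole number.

At 4.4% it doubles every 70/4.4 ≈ 15.91 years.
4× is 2 doublings, so 2 × 15.91 ≈ 32 years.

roughly 32 years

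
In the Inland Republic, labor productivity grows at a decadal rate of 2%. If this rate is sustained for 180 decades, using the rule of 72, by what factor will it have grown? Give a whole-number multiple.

72/2 ≈ 36.00 decades per doubling.
180 decades fits 5 doublings: 2^5 = 32.

32 times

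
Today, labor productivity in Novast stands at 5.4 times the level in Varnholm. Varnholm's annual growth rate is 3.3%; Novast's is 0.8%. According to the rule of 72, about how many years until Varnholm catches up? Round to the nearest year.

Varnholm gains on Novast at 3.3% − 0.8% = 2.5 points a year.
At that relative rate the gap halves every 72/2.5 ≈ 28.80 years.
A 5.4 times gap takes log₂(5.4) ≈ 2.43 halvings to close: 2.43 × 28.80 ≈ 70 years.

around 70 years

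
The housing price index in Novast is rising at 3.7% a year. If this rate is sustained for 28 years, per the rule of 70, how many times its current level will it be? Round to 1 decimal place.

roughly 2.8 times

Doubling time ≈ 70/3.7 = 18.92 years.
28 years / 18.92 ≈ 1.48 doublings → factor 2^1.48 ≈ 2.8.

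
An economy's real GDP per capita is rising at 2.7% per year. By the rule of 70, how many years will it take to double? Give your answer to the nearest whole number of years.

70/2.7 ≈ 25.93, so it doubles roughly every 26 years.

around 26 years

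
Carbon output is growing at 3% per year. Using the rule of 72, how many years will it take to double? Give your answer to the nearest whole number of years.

Doubling time ≈ 72 / 3 = 24.00 years.

roughly 24 years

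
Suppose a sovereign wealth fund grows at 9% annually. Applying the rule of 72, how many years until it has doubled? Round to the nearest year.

≈ 8 years

Doubling time ≈ 72 / 9 = 8.00 years.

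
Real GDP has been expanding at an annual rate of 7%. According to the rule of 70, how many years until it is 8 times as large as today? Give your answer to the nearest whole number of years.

≈ 30 years

At 7% it doubles every 70/7 ≈ 10.00 years.
8× is 3 doublings, so 3 × 10.00 ≈ 30 years.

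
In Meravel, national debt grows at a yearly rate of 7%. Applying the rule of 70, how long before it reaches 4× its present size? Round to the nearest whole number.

One doubling takes 70/7 = 10.00 years.
Getting to 4× needs 2 doublings: 2 × 10.00 ≈ 20 years.

≈ 20 years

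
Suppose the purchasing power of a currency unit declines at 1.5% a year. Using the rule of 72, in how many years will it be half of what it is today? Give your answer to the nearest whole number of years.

≈ 48 years

Halving time ≈ 72 / 1.5 = 48.00 → 48 years.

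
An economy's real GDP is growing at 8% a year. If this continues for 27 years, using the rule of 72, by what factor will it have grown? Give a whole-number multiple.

Doubling time ≈ 72/8 = 9.00 years.
27/9.00 ≈ 3 doublings, so about 2^3 = 8×.

8 times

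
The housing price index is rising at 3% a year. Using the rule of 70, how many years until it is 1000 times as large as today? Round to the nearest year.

233 years

At 3% it doubles every 70/3 ≈ 23.33 years.
Reaching 1000× takes log₂(1000) ≈ 9.97 doublings.
9.97 × 23.33 ≈ 233 years.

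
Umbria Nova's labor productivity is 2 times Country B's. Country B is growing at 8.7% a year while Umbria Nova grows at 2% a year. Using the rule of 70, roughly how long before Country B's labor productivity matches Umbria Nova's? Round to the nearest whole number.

10 years

The growth-rate gap is 8.7% − 2% = 6.7 percentage points.
So the ratio between them halves every 70/6.7 ≈ 10.45 years.
A 2 times gap closes after 1 halving: 1 × 10.45 ≈ 10 years.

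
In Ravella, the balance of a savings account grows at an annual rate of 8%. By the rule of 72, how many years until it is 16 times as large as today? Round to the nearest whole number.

Doubling time ≈ 72/8 = 9.00 years.
16 = 2^4, so 4 doublings → 36 years.

36 years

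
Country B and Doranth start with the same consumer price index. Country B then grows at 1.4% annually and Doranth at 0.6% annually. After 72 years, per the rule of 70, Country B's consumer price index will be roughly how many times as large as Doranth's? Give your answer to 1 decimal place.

1.8 times

Rate gap = 1.4% − 0.6% = 0.8 points.
The ratio doubles every 70/0.8 ≈ 87.50 years.
72/87.50 ≈ 0.82 doublings → ratio ≈ 2^0.82 ≈ 1.8.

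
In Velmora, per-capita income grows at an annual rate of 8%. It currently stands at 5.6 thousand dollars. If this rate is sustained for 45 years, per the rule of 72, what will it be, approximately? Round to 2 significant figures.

Doubling time ≈ 72/8 = 9.00 years.
45 years is 45/9.00 ≈ 5.00 doublings, a factor of 2^5.00 ≈ 32.00.
5.6 × 32.00 ≈ 180 thousand dollars.

roughly 180 thousand dollars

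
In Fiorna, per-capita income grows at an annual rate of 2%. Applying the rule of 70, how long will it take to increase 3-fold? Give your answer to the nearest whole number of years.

Doubling time ≈ 70/2 = 35.00 years.
Reaching 3× takes log₂(3) ≈ 1.58 doublings.
1.58 × 35.00 ≈ 55 years.

55 years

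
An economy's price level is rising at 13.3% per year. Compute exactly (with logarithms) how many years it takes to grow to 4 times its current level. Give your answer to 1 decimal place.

11.1 years

t = ln(4) / ln(1 + 0.133) = 1.3863 / 0.124869 ≈ 11.10.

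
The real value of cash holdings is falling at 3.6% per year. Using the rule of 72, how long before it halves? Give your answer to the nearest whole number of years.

around 20 years

Halving time ≈ 72 / 3.6 = 20.00 → 20 years.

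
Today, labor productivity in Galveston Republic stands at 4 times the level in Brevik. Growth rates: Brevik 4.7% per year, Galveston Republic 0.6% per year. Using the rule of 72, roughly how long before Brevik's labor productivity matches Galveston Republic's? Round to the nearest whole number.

35 years

Brevik gains on Galveston Republic at 4.7% − 0.6% = 4.1 points a year.
At that relative rate the gap halves every 72/4.1 ≈ 17.56 years.
A 4 times gap closes after 2 halvings: 2 × 17.56 ≈ 35 years.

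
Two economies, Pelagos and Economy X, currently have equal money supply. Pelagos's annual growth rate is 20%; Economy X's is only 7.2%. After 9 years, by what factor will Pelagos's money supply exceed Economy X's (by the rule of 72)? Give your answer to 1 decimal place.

Pelagos pulls ahead at 12.8 pp per year, so the ratio doubles every 72/12.8 ≈ 5.62 years.
In 9 years that's 1.60 doublings: 2^1.60 ≈ 3.0.

3.0 times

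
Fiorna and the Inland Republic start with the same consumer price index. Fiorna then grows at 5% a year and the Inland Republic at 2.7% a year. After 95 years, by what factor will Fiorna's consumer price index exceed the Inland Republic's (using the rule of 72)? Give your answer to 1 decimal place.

Only the 2.3-point difference matters.
72/2.3 ≈ 31.30 years per doubling of the ratio; 95 years gives 3.04 doublings, so ≈ 8.2×.

approximately 8.2 times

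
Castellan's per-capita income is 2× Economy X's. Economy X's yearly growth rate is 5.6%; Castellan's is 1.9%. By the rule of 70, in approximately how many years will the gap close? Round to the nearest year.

approximately 19 years

What matters is the difference: 3.7 pp.
Rule of 70 on the gap: the ratio halves every 70/3.7 ≈ 18.92 years.
A 2× gap closes after 1 halving: 1 × 18.92 ≈ 19 years.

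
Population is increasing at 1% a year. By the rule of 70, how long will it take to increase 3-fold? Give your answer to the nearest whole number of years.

about 111 years

Doubling time ≈ 70/1 = 70.00 years.
Reaching 3× takes log₂(3) ≈ 1.58 doublings.
1.58 × 70.00 ≈ 111 years.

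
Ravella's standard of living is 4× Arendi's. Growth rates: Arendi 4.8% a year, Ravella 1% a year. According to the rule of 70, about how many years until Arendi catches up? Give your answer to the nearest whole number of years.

approximately 37 years

Arendi gains on Ravella at 4.8% − 1% = 3.8 points a year.
At that relative rate the gap halves every 70/3.8 ≈ 18.42 years.
A 4× gap closes after 2 halvings: 2 × 18.42 ≈ 37 years.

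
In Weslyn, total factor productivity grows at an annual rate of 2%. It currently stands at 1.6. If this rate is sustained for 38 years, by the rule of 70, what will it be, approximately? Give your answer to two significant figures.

≈ 3.4

It doubles every 70/2 ≈ 35.00 years, so 38 years is 1.09 doublings.
2^1.09 ≈ 2.13; 1.6 × 2.13 ≈ 3.4.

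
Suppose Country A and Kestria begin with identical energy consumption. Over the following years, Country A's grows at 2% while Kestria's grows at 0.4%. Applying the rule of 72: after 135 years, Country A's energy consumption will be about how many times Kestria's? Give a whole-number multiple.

about 8 times

Only the 1.6-point difference matters.
72/1.6 ≈ 45.00 years per doubling of the ratio; 135 years gives 3.00 doublings, so ≈ 8×.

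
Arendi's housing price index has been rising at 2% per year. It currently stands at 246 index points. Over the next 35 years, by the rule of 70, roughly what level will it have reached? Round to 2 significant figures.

approximately 490 index points

It doubles every 70/2 ≈ 35.00 years, so 35 years is 1.00 doublings.
2^1.00 ≈ 2.00; 246 × 2.00 ≈ 490 index points.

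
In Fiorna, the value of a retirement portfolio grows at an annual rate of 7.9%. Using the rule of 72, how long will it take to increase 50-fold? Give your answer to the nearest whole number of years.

Doubling time ≈ 72/7.9 = 9.11 years.
Reaching 50× takes log₂(50) ≈ 5.64 doublings.
5.64 × 9.11 ≈ 51 years.

51 years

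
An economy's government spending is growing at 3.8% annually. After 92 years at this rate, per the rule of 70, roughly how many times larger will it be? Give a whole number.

At 3.8% one doubling takes ≈ 18.42 years; 92 years is 5 of them, so ×32.

roughly 32 times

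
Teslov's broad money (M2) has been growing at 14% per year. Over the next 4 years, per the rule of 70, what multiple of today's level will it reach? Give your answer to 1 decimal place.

approximately 1.7 times

Doubles every ≈ 5.00 years (70/14).
4 years is 0.80 doublings; 2^0.80 ≈ 1.7×.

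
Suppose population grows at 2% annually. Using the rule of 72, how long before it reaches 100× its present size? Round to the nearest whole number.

roughly 239 years

At 2% it doubles every 72/2 ≈ 36.00 years.
100× is log₂ 100 ≈ 6.64 doublings, so ≈ 6.64 × 36.00 = 239 years.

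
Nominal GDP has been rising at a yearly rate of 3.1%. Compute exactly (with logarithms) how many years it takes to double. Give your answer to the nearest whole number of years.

t = ln(2) / ln(1 + 0.031) = 0.6931 / 0.030529 ≈ 22.70.
≈ 23 years.

23 years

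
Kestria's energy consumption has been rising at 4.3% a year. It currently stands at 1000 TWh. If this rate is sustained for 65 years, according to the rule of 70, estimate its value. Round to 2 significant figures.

roughly 16000 TWh

Doubling time ≈ 70/4.3 = 16.28 years.
65 years is 65/16.28 ≈ 3.99 doublings, a factor of 2^3.99 ≈ 15.89.
1000 × 15.89 ≈ 16000 TWh.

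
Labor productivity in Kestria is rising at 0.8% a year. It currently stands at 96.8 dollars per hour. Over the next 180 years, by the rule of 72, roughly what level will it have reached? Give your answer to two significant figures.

It doubles every 72/0.8 ≈ 90.00 years, so 180 years is 2.00 doublings.
2^2.00 ≈ 4.00; 96.8 × 4.00 ≈ 390 dollars per hour.

≈ 390 dollars per hour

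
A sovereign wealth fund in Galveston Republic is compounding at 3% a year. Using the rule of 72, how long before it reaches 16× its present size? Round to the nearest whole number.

around 96 years

Doubling time ≈ 72/3 = 24.00 years.
Getting to 16× needs 4 doublings: 4 × 24.00 ≈ 96 years.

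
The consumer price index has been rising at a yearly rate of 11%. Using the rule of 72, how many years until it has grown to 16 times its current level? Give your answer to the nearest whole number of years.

Doubling time ≈ 72/11 = 6.55 years.
Getting to 16× needs 4 doublings: 4 × 6.55 ≈ 26 years.

roughly 26 years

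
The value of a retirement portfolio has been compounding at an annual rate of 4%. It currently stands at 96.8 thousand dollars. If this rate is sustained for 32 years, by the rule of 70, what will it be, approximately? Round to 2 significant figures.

Doubling time ≈ 70/4 = 17.50 years.
32 years is 32/17.50 ≈ 1.83 doublings, a factor of 2^1.83 ≈ 3.56.
96.8 × 3.56 ≈ 340 thousand dollars.

about 340 thousand dollars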